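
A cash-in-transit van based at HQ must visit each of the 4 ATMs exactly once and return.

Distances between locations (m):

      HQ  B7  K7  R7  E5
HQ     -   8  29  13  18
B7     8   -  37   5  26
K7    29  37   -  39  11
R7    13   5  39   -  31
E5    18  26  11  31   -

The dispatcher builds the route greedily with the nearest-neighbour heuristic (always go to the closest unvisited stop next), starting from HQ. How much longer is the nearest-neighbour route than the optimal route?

3 m longer than the optimal tour.

HQ: B7=8, R7=13, E5=18, K7=29 ⇒ B7
B7: R7=5, E5=26, K7=37 ⇒ R7
R7: E5=31, K7=39 ⇒ E5
E5: K7=11 ⇒ K7
NN route HQ → B7 → R7 → E5 → K7 → HQ costs 84.
Optimal: HQ → B7 → R7 → K7 → E5 → HQ costs 81 (by enumerating all 12 distinct tours).
Excess = 84 − 81 = 3.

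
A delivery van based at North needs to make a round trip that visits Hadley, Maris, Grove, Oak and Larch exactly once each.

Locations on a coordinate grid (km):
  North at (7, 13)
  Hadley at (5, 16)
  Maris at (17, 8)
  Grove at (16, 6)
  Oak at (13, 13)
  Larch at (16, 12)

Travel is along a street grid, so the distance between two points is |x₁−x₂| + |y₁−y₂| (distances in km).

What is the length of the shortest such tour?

With 5 stops there are 5!/2 = 60 distinct round trips (a route and its reverse cost the same).
North-Hadley-Maris-Grove-Oak-Larch-North: 5+20+3+10+4+10 = 52
North-Hadley-Maris-Grove-Larch-Oak-North: 5+20+3+6+4+6 = 44
North-Hadley-Maris-Oak-Grove-Larch-North: 5+20+9+10+6+10 = 60
North-Hadley-Maris-Oak-Larch-Grove-North: 5+20+9+4+6+16 = 60
North-Hadley-Maris-Larch-Grove-Oak-North: 5+20+5+6+10+6 = 52
North-Hadley-Maris-Larch-Oak-Grove-North: 5+20+5+4+10+16 = 60
North-Hadley-Grove-Maris-Oak-Larch-North: 5+21+3+9+4+10 = 52
North-Hadley-Grove-Maris-Larch-Oak-North: 5+21+3+5+4+6 = 44
North-Hadley-Grove-Oak-Maris-Larch-North: 5+21+10+9+5+10 = 60
North-Hadley-Grove-Oak-Larch-Maris-North: 5+21+10+4+5+15 = 60
North-Hadley-Grove-Larch-Maris-Oak-North: 5+21+6+5+9+6 = 52
North-Hadley-Grove-Larch-Oak-Maris-North: 5+21+6+4+9+15 = 60
North-Hadley-Oak-Maris-Grove-Larch-North: 5+11+9+3+6+10 = 44
North-Hadley-Oak-Maris-Larch-Grove-North: 5+11+9+5+6+16 = 52
… (46 more)
The minimum is 44.
One optimal route: North → Hadley → Maris → Grove → Larch → Oak → North (or its reverse).

44 km — the shortest possible round trip.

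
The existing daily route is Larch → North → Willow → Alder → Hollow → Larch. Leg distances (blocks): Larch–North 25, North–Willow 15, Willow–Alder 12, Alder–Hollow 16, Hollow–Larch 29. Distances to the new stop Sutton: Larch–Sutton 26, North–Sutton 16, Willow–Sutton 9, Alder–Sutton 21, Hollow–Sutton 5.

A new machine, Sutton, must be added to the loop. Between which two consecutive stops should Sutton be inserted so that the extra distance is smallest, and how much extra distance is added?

Insertion cost between consecutive stops i–j is d(i,Sutton) + d(Sutton,j) − d(i,j):
  between Larch and North: 26 + 16 − 25 = 17
  between North and Willow: 16 + 9 − 15 = 10
  between Willow and Alder: 9 + 21 − 12 = 18
  between Alder and Hollow: 21 + 5 − 16 = 10
  between Hollow and Larch: 5 + 26 − 29 = 2
Cheapest insertion is between Hollow and Larch, adding 2.
New total = 97 + 2 = 99.

Adding 2 blocks by placing Sutton on the Hollow–Larch leg.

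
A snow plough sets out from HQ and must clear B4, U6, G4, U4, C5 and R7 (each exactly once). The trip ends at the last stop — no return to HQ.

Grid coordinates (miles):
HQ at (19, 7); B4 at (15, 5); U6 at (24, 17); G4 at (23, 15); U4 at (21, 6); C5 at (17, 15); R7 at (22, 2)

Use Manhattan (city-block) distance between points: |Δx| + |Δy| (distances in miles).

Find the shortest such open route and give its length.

Shortest open route: 39 miles.

There are 6! = 720 possible orderings.
HQ - B4 - U6 - G4 - U4 - C5 - R7: 6+21+3+11+13+18 = 72
HQ - B4 - U6 - G4 - U4 - R7 - C5: 6+21+3+11+5+18 = 64
HQ - B4 - U6 - G4 - C5 - U4 - R7: 6+21+3+6+13+5 = 54
HQ - B4 - U6 - G4 - C5 - R7 - U4: 6+21+3+6+18+5 = 59
HQ - B4 - U6 - G4 - R7 - U4 - C5: 6+21+3+14+5+13 = 62
HQ - B4 - U6 - G4 - R7 - C5 - U4: 6+21+3+14+18+13 = 75
HQ - B4 - U6 - U4 - G4 - C5 - R7: 6+21+14+11+6+18 = 76
HQ - B4 - U6 - U4 - G4 - R7 - C5: 6+21+14+11+14+18 = 84
… (712 more)
HQ - U4 - R7 - B4 - C5 - G4 - U6: 3+5+10+12+6+3 = 39  ← best
The minimum is 39.
One shortest path: HQ → U4 → R7 → B4 → C5 → G4 → U6.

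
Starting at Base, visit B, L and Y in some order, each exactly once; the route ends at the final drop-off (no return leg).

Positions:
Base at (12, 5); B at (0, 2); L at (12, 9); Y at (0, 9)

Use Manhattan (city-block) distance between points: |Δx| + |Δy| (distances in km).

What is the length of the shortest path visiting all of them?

There are 3! = 6 possible orderings.
Base→B→L→Y: 15+19+12 = 46
Base→B→Y→L: 15+7+12 = 34
Base→L→B→Y: 4+19+7 = 30
Base→L→Y→B: 4+12+7 = 23
Base→Y→B→L: 16+7+19 = 42
Base→Y→L→B: 16+12+19 = 47
The minimum is 23.
One shortest path: Base → L → Y → B.

Shortest open route: 23 km.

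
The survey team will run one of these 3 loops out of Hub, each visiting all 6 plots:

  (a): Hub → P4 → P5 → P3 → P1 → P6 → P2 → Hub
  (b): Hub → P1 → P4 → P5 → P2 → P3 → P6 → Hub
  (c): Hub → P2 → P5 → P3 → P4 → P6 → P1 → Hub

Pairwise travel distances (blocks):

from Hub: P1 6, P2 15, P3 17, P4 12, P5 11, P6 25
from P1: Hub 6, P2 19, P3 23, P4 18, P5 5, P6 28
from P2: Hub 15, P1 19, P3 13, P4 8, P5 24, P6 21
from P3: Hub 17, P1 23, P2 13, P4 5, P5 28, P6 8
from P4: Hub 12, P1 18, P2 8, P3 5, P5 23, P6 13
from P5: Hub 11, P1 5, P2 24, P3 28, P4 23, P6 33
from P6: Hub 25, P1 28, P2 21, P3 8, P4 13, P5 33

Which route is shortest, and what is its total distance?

(a): 12 + 23 + 28 + 23 + 28 + 21 + 15 = 150
(b): 6 + 18 + 23 + 24 + 13 + 8 + 25 = 117
(c): 15 + 24 + 28 + 5 + 13 + 28 + 6 = 119

117 blocks — (b) is the shortest.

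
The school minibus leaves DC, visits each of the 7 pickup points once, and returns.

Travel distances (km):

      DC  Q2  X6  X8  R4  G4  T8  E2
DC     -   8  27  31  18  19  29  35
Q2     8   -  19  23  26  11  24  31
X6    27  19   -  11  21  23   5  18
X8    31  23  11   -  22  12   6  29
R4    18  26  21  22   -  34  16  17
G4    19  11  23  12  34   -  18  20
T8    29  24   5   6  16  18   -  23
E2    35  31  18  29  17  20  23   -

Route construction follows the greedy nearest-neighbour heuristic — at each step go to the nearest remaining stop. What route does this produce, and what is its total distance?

Nearest-neighbour total = 95 km; route DC → Q2 → G4 → X8 → T8 → X6 → E2 → R4 → DC.

From DC: distances to unvisited — Q2=8, R4=18, G4=19, X6=27, T8=29, X8=31, E2=35. Nearest is Q2 (8).
From Q2: distances to unvisited — G4=11, X6=19, X8=23, T8=24, R4=26, E2=31. Nearest is G4 (11).
From G4: distances to unvisited — X8=12, T8=18, E2=20, X6=23, R4=34. Nearest is X8 (12).
From X8: distances to unvisited — T8=6, X6=11, R4=22, E2=29. Nearest is T8 (6).
From T8: distances to unvisited — X6=5, R4=16, E2=23. Nearest is X6 (5).
From X6: distances to unvisited — E2=18, R4=21. Nearest is E2 (18).
From E2: distances to unvisited — R4=17. Nearest is R4 (17).
Return R4→DC: 18.
Total = 8 + 11 + 12 + 6 + 5 + 18 + 17 + 18 = 95.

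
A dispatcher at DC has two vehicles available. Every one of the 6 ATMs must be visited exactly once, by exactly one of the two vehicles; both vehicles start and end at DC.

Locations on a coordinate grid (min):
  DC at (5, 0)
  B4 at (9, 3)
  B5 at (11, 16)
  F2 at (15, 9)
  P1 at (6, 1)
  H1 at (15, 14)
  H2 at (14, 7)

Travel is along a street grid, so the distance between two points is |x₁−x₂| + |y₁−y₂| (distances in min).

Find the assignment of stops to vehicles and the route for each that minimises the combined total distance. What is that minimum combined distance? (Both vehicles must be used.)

Minimum combined distance: 56 min.

Try each way of splitting the stops between the two vehicles (each non-empty) and, for each split, find the best tour for each vehicle:
  {B4} + {B5, F2, P1, H1, H2}: 14 + 52 = 66
  {B5} + {B4, F2, P1, H1, H2}: 44 + 48 = 92
  {B4, B5} + {F2, P1, H1, H2}: 44 + 48 = 92
  {F2} + {B4, B5, P1, H1, H2}: 38 + 52 = 90
  {B4, F2} + {B5, P1, H1, H2}: 38 + 52 = 90
  {B5, F2} + {B4, P1, H1, H2}: 52 + 48 = 100
  … (31 splits in total)
  {P1} + {B4, B5, F2, H1, H2}: 4 + 52 = 56  ← best
Best: vehicle 1 DC → P1 → DC = 4; vehicle 2 DC → B4 → B5 → H1 → F2 → H2 → DC = 52; combined 56.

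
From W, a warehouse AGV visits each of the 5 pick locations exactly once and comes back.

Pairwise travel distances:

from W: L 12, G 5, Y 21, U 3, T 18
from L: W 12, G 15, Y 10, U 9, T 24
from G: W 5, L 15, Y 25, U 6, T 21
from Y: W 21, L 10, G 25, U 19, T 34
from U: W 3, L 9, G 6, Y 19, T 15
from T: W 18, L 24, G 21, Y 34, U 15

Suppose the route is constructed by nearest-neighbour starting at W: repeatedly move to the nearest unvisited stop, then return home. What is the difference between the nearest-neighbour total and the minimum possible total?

The nearest-neighbour route is 5 longer than optimal.

W: U=3, G=5, L=12, T=18, Y=21 ⇒ U
U: G=6, L=9, T=15, Y=19 ⇒ G
G: L=15, T=21, Y=25 ⇒ L
L: Y=10, T=24 ⇒ Y
Y: T=34 ⇒ T
NN route W → U → G → L → Y → T → W costs 86.
Optimal: W → G → U → T → L → Y → W costs 81 (by enumerating all 60 distinct tours).
Excess = 86 − 81 = 5.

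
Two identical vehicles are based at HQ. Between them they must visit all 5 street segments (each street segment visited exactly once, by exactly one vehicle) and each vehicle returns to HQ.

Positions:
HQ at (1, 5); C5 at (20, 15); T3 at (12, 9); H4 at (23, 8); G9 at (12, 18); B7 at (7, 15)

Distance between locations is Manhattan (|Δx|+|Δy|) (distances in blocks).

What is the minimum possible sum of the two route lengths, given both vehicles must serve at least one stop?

Minimum combined distance: 100 blocks.

There are 2^4 − 1 = 15 ways to divide the 5 stops into two non-empty groups. For each, the best each vehicle can do is its own shortest tour through its group:
  {C5} + {T3, H4, G9, B7}: 58 + 70 = 128
  {T3} + {C5, H4, G9, B7}: 30 + 70 = 100
  {C5, T3} + {H4, G9, B7}: 58 + 70 = 128
  {H4} + {C5, T3, G9, B7}: 50 + 64 = 114
  {C5, H4} + {T3, G9, B7}: 64 + 48 = 112
  {T3, H4} + {C5, G9, B7}: 52 + 64 = 116
  … (15 splits in total)
Best: vehicle 1 HQ → T3 → HQ = 30; vehicle 2 HQ → H4 → C5 → G9 → B7 → HQ = 70; combined 100.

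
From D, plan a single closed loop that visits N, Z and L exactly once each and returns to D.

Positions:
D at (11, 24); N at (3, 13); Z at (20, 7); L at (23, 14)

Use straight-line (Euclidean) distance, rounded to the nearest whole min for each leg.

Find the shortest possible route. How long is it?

56 min — the shortest possible round trip.

D → N → Z → L → D: 14+18+8+16 = 56
D → N → L → Z → D: 14+20+8+19 = 61
D → Z → N → L → D: 19+18+20+16 = 73
The minimum is 56.
One optimal route: D → N → Z → L → D (or its reverse).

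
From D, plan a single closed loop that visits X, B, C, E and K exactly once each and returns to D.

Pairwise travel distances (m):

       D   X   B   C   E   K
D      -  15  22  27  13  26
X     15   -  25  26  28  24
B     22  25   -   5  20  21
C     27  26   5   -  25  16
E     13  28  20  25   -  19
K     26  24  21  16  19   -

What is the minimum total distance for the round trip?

With 5 stops there are 5!/2 = 60 distinct round trips (a route and its reverse cost the same).
D-X-B-C-E-K-D: 15+25+5+25+19+26 = 115
D-X-B-C-K-E-D: 15+25+5+16+19+13 = 93
D-X-B-E-C-K-D: 15+25+20+25+16+26 = 127
D-X-B-E-K-C-D: 15+25+20+19+16+27 = 122
D-X-B-K-C-E-D: 15+25+21+16+25+13 = 115
D-X-B-K-E-C-D: 15+25+21+19+25+27 = 132
D-X-C-B-E-K-D: 15+26+5+20+19+26 = 111
D-X-C-B-K-E-D: 15+26+5+21+19+13 = 99
D-X-C-E-B-K-D: 15+26+25+20+21+26 = 133
D-X-C-E-K-B-D: 15+26+25+19+21+22 = 128
D-X-C-K-B-E-D: 15+26+16+21+20+13 = 111
D-X-C-K-E-B-D: 15+26+16+19+20+22 = 118
D-X-E-B-C-K-D: 15+28+20+5+16+26 = 110
D-X-E-B-K-C-D: 15+28+20+21+16+27 = 127
… (46 more)
The minimum is 93.
One optimal route: D → X → B → C → K → E → D (or its reverse).

Minimum total distance: 93 m.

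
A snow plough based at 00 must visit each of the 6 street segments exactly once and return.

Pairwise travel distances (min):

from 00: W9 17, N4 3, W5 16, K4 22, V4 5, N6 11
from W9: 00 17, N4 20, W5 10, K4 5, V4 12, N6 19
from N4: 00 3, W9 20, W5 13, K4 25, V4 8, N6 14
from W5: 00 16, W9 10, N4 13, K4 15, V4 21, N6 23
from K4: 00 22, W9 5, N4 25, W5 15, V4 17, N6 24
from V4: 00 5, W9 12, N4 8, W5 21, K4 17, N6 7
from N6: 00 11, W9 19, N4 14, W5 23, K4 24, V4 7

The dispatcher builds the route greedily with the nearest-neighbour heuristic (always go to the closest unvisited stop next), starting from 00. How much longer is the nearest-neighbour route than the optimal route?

7 min longer than the optimal tour.

From 00: N4=3, V4=5, N6=11, W5=16, W9=17, K4=22 → choose N4 (3).
From N4: V4=8, W5=13, N6=14, W9=20, K4=25 → choose V4 (8).
From V4: N6=7, W9=12, K4=17, W5=21 → choose N6 (7).
From N6: W9=19, W5=23, K4=24 → choose W9 (19).
From W9: K4=5, W5=10 → choose K4 (5).
From K4: W5=15 → choose W5 (15).
NN route 00 → N4 → V4 → N6 → W9 → K4 → W5 → 00 costs 73.
Optimal: 00 → N4 → W5 → W9 → K4 → V4 → N6 → 00 costs 66 (by enumerating all 360 distinct tours).
Excess = 73 − 66 = 7.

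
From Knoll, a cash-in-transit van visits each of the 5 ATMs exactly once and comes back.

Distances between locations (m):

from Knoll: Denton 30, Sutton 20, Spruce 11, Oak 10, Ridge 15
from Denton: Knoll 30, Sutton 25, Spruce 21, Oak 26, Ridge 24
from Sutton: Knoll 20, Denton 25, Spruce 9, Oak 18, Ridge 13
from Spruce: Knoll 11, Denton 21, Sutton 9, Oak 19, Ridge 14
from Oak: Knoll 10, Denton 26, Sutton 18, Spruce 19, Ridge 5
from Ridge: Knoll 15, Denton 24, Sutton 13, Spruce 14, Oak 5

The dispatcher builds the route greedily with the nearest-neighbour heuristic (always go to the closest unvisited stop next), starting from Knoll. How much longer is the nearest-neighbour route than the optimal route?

From Knoll: Oak=10, Spruce=11, Ridge=15, Sutton=20, Denton=30 → choose Oak (10).
From Oak: Ridge=5, Sutton=18, Spruce=19, Denton=26 → choose Ridge (5).
From Ridge: Sutton=13, Spruce=14, Denton=24 → choose Sutton (13).
From Sutton: Spruce=9, Denton=25 → choose Spruce (9).
From Spruce: Denton=21 → choose Denton (21).
NN route Knoll → Oak → Ridge → Sutton → Spruce → Denton → Knoll costs 88.
Optimal: Knoll → Spruce → Sutton → Denton → Ridge → Oak → Knoll costs 84 (by enumerating all 60 distinct tours).
Excess = 88 − 84 = 4.

4 m longer than the optimal tour.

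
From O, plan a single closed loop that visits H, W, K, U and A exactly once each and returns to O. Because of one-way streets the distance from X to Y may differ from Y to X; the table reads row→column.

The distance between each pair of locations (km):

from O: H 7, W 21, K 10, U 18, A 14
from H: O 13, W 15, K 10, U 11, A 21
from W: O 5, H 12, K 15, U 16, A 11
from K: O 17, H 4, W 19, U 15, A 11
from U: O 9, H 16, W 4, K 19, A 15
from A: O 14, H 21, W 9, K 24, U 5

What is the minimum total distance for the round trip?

O-H-W-K-U-A-O: 7+15+15+15+15+14 = 81
O-H-W-K-A-U-O: 7+15+15+11+5+9 = 62
O-H-W-U-K-A-O: 7+15+16+19+11+14 = 82
O-H-W-U-A-K-O: 7+15+16+15+24+17 = 94
O-H-W-A-K-U-O: 7+15+11+24+15+9 = 81
O-H-W-A-U-K-O: 7+15+11+5+19+17 = 74
O-H-K-W-U-A-O: 7+10+19+16+15+14 = 81
O-H-K-W-A-U-O: 7+10+19+11+5+9 = 61
O-H-K-U-W-A-O: 7+10+15+4+11+14 = 61
O-H-K-U-A-W-O: 7+10+15+15+9+5 = 61
O-H-K-A-W-U-O: 7+10+11+9+16+9 = 62
O-H-K-A-U-W-O: 7+10+11+5+4+5 = 42
O-H-U-W-K-A-O: 7+11+4+15+11+14 = 62
O-H-U-W-A-K-O: 7+11+4+11+24+17 = 74
… (106 more)
The minimum is 42.
One optimal route: O → H → K → A → U → W → O.

Minimum total distance: 42 km.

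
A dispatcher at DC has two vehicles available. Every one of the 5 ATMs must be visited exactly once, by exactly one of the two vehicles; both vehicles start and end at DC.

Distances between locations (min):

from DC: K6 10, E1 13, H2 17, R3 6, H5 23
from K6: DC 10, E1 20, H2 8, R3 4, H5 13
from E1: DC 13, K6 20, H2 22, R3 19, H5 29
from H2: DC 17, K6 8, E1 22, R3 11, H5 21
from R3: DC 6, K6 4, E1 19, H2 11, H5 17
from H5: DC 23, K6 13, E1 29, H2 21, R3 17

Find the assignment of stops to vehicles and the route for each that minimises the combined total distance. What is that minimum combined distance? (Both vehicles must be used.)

Minimum combined distance: 87 min.

Check every non-empty split of the stops between the two vehicles; for each half take its own optimal tour:
  {K6} + {E1, H2, R3, H5}: 20 + 79 = 99
  {E1} + {K6, H2, R3, H5}: 26 + 61 = 87
  {K6, E1} + {H2, R3, H5}: 43 + 61 = 104
  {H2} + {K6, E1, R3, H5}: 34 + 65 = 99
  {K6, H2} + {E1, R3, H5}: 35 + 65 = 100
  {E1, H2} + {K6, R3, H5}: 52 + 46 = 98
  … (15 splits in total)
Best: vehicle 1 DC → E1 → DC = 26; vehicle 2 DC → K6 → H5 → H2 → R3 → DC = 61; combined 87.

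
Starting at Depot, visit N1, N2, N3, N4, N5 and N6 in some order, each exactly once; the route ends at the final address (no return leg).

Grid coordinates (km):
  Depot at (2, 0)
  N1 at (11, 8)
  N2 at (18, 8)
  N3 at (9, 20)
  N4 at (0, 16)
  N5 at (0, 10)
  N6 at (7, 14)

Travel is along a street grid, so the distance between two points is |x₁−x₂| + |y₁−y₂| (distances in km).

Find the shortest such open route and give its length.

Minimum one-way distance = 56 km.

There are 6! = 720 possible orderings.
Depot→N1→N2→N3→N4→N5→N6: 17+7+21+13+6+11 = 75
Depot→N1→N2→N3→N4→N6→N5: 17+7+21+13+9+11 = 78
Depot→N1→N2→N3→N5→N4→N6: 17+7+21+19+6+9 = 79
Depot→N1→N2→N3→N5→N6→N4: 17+7+21+19+11+9 = 84
Depot→N1→N2→N3→N6→N4→N5: 17+7+21+8+9+6 = 68
Depot→N1→N2→N3→N6→N5→N4: 17+7+21+8+11+6 = 70
Depot→N1→N2→N4→N3→N5→N6: 17+7+26+13+19+11 = 93
Depot→N1→N2→N4→N3→N6→N5: 17+7+26+13+8+11 = 82
… (712 more)
Depot→N5→N4→N3→N6→N1→N2: 12+6+13+8+10+7 = 56  ← best
The minimum is 56.
One shortest path: Depot → N5 → N4 → N3 → N6 → N1 → N2.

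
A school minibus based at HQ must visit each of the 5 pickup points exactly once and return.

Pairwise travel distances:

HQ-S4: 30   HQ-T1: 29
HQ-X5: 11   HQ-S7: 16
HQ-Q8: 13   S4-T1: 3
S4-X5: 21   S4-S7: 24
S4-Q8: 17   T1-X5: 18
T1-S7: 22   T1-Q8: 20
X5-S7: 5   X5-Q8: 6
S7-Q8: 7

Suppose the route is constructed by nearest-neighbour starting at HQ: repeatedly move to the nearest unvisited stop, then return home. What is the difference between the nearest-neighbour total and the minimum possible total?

1 longer than the optimal tour.

From HQ: X5=11, Q8=13, S7=16, T1=29, S4=30 → choose X5 (11).
From X5: S7=5, Q8=6, T1=18, S4=21 → choose S7 (5).
From S7: Q8=7, T1=22, S4=24 → choose Q8 (7).
From Q8: S4=17, T1=20 → choose S4 (17).
From S4: T1=3 → choose T1 (3).
NN route HQ → X5 → S7 → Q8 → S4 → T1 → HQ costs 72.
Optimal: HQ → X5 → S7 → T1 → S4 → Q8 → HQ costs 71 (by enumerating all 60 distinct tours).
Excess = 72 − 71 = 1.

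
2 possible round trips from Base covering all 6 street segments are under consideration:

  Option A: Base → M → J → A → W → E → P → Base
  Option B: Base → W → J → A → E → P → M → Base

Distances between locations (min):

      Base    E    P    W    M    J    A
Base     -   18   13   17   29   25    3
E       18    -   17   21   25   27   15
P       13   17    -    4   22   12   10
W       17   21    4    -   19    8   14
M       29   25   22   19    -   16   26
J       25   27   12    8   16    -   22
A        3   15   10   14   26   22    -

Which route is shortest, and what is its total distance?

Option A: 29 + 16 + 22 + 14 + 21 + 17 + 13 = 132
Option B: 17 + 8 + 22 + 15 + 17 + 22 + 29 = 130

130 min — Option B is the shortest.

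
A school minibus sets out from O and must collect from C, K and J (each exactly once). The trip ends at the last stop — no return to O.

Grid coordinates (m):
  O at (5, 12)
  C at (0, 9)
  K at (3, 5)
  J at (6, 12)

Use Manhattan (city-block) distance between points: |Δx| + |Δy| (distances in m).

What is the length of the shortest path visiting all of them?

Minimum one-way distance = 17 m.

There are 3! = 6 possible orderings.
O - C - K - J: 8+7+10 = 25
O - C - J - K: 8+9+10 = 27
O - K - C - J: 9+7+9 = 25
O - K - J - C: 9+10+9 = 28
O - J - C - K: 1+9+7 = 17
O - J - K - C: 1+10+7 = 18
The minimum is 17.
One shortest path: O → J → C → K.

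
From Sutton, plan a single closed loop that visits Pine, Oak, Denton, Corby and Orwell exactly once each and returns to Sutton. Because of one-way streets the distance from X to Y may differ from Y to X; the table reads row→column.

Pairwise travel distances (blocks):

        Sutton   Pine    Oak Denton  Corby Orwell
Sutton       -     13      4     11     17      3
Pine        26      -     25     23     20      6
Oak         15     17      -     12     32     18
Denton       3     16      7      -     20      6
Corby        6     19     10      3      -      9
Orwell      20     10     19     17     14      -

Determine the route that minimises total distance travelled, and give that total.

Sutton→Pine→Oak→Denton→Corby→Orwell→Sutton: 13+25+12+20+9+20 = 99
Sutton→Pine→Oak→Denton→Orwell→Corby→Sutton: 13+25+12+6+14+6 = 76
Sutton→Pine→Oak→Corby→Denton→Orwell→Sutton: 13+25+32+3+6+20 = 99
Sutton→Pine→Oak→Corby→Orwell→Denton→Sutton: 13+25+32+9+17+3 = 99
Sutton→Pine→Oak→Orwell→Denton→Corby→Sutton: 13+25+18+17+20+6 = 99
Sutton→Pine→Oak→Orwell→Corby→Denton→Sutton: 13+25+18+14+3+3 = 76
Sutton→Pine→Denton→Oak→Corby→Orwell→Sutton: 13+23+7+32+9+20 = 104
Sutton→Pine→Denton→Oak→Orwell→Corby→Sutton: 13+23+7+18+14+6 = 81
Sutton→Pine→Denton→Corby→Oak→Orwell→Sutton: 13+23+20+10+18+20 = 104
Sutton→Pine→Denton→Corby→Orwell→Oak→Sutton: 13+23+20+9+19+15 = 99
Sutton→Pine→Denton→Orwell→Oak→Corby→Sutton: 13+23+6+19+32+6 = 99
Sutton→Pine→Denton→Orwell→Corby→Oak→Sutton: 13+23+6+14+10+15 = 81
Sutton→Pine→Corby→Oak→Denton→Orwell→Sutton: 13+20+10+12+6+20 = 81
Sutton→Pine→Corby→Oak→Orwell→Denton→Sutton: 13+20+10+18+17+3 = 81
… (106 more)
Sutton→Oak→Pine→Orwell→Corby→Denton→Sutton: 4+17+6+14+3+3 = 47  ← best
The minimum is 47.
One optimal route: Sutton → Oak → Pine → Orwell → Corby → Denton → Sutton.

Minimum total distance: 47 blocks.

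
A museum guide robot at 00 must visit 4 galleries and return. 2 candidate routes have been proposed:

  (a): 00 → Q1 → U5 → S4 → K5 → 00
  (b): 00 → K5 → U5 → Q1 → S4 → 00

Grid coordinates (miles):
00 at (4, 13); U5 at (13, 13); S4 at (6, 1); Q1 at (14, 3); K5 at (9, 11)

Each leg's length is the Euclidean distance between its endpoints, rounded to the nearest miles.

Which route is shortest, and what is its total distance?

(a): 14 + 10 + 14 + 10 + 5 = 53
(b): 5 + 4 + 10 + 8 + 12 = 39

39 miles — (b) is the shortest.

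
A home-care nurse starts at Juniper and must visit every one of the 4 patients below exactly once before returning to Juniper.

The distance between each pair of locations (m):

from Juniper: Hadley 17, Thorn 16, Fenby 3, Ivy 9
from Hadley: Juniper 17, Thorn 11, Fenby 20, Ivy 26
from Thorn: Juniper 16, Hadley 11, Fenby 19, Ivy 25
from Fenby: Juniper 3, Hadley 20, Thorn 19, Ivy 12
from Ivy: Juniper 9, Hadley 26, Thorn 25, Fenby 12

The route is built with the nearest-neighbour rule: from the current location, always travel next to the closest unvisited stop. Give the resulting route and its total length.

At Juniper the remaining stops are Fenby 3, Ivy 9, Thorn 16, Hadley 17; go to Fenby.
At Fenby the remaining stops are Ivy 12, Thorn 19, Hadley 20; go to Ivy.
At Ivy the remaining stops are Thorn 25, Hadley 26; go to Thorn.
At Thorn the remaining stops are Hadley 11; go to Hadley.
Return Hadley→Juniper: 17.
Total = 3 + 12 + 25 + 11 + 17 = 68.

Nearest-neighbour total = 68 m; route Juniper → Fenby → Ivy → Thorn → Hadley → Juniper.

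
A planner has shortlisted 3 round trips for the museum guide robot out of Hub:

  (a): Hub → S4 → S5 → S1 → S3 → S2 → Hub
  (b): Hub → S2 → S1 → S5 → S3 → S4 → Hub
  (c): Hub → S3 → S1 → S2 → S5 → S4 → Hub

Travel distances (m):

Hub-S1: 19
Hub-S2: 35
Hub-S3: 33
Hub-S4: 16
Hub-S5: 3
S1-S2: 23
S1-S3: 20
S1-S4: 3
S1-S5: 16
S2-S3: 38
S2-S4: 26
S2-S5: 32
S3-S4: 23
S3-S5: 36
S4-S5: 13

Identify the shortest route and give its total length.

137 m — (c) is the shortest.

(a): 16 + 13 + 16 + 20 + 38 + 35 = 138
(b): 35 + 23 + 16 + 36 + 23 + 16 = 149
(c): 33 + 20 + 23 + 32 + 13 + 16 = 137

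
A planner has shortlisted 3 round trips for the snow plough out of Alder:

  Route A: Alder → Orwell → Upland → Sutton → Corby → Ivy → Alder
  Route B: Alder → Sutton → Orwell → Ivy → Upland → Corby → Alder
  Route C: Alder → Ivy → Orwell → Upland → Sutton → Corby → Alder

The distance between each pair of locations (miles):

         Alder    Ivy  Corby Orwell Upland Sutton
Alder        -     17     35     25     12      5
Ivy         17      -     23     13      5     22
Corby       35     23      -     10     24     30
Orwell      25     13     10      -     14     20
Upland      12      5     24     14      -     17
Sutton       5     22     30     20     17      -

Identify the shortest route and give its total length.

Route A: 25 + 14 + 17 + 30 + 23 + 17 = 126
Route B: 5 + 20 + 13 + 5 + 24 + 35 = 102
Route C: 17 + 13 + 14 + 17 + 30 + 35 = 126

Shortest is Route B, total 102 miles.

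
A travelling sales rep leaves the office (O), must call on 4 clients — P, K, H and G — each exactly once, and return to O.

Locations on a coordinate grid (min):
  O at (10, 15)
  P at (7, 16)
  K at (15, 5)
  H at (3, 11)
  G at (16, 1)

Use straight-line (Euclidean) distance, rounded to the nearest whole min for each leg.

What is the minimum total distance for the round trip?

With 4 stops there are 4!/2 = 12 distinct round trips (a route and its reverse cost the same).
O-P-K-H-G-O: 3+14+13+16+15 = 61
O-P-K-G-H-O: 3+14+4+16+8 = 45
O-P-H-K-G-O: 3+6+13+4+15 = 41
O-P-H-G-K-O: 3+6+16+4+11 = 40
O-P-G-K-H-O: 3+17+4+13+8 = 45
O-P-G-H-K-O: 3+17+16+13+11 = 60
O-K-P-H-G-O: 11+14+6+16+15 = 62
O-K-P-G-H-O: 11+14+17+16+8 = 66
O-K-H-P-G-O: 11+13+6+17+15 = 62
O-K-G-P-H-O: 11+4+17+6+8 = 46
O-H-P-K-G-O: 8+6+14+4+15 = 47
O-H-K-P-G-O: 8+13+14+17+15 = 67
The minimum is 40.
One optimal route: O → P → H → G → K → O (or its reverse).

Minimum total distance: 40 min.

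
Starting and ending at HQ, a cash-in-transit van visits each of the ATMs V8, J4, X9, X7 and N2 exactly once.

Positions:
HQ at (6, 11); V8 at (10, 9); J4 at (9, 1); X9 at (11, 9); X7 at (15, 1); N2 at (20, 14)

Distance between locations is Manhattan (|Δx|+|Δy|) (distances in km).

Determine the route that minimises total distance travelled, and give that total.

58 km — the shortest possible round trip.

With 5 stops there are 5!/2 = 60 distinct round trips (a route and its reverse cost the same).
HQ → V8 → J4 → X9 → X7 → N2 → HQ: 6+9+10+12+18+17 = 72
HQ → V8 → J4 → X9 → N2 → X7 → HQ: 6+9+10+14+18+19 = 76
HQ → V8 → J4 → X7 → X9 → N2 → HQ: 6+9+6+12+14+17 = 64
HQ → V8 → J4 → X7 → N2 → X9 → HQ: 6+9+6+18+14+7 = 60
HQ → V8 → J4 → N2 → X9 → X7 → HQ: 6+9+24+14+12+19 = 84
HQ → V8 → J4 → N2 → X7 → X9 → HQ: 6+9+24+18+12+7 = 76
HQ → V8 → X9 → J4 → X7 → N2 → HQ: 6+1+10+6+18+17 = 58
HQ → V8 → X9 → J4 → N2 → X7 → HQ: 6+1+10+24+18+19 = 78
HQ → V8 → X9 → X7 → J4 → N2 → HQ: 6+1+12+6+24+17 = 66
HQ → V8 → X9 → X7 → N2 → J4 → HQ: 6+1+12+18+24+13 = 74
HQ → V8 → X9 → N2 → J4 → X7 → HQ: 6+1+14+24+6+19 = 70
HQ → V8 → X9 → N2 → X7 → J4 → HQ: 6+1+14+18+6+13 = 58
HQ → V8 → X7 → J4 → X9 → N2 → HQ: 6+13+6+10+14+17 = 66
HQ → V8 → X7 → J4 → N2 → X9 → HQ: 6+13+6+24+14+7 = 70
… (46 more)
The minimum is 58.
One optimal route: HQ → V8 → X9 → J4 → X7 → N2 → HQ (or its reverse).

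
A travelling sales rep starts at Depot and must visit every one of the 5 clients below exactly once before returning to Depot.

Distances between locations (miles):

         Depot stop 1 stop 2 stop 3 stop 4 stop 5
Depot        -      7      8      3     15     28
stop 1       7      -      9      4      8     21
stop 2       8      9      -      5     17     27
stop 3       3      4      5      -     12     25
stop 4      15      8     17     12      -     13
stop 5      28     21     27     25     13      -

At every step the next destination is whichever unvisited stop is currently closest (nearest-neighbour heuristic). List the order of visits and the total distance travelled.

Total distance 63 miles via the nearest-neighbour route Depot → stop 3 → stop 1 → stop 4 → stop 5 → stop 2 → Depot.

At Depot the remaining stops are stop 3 3, stop 1 7, stop 2 8, stop 4 15, stop 5 28; go to stop 3.
At stop 3 the remaining stops are stop 1 4, stop 2 5, stop 4 12, stop 5 25; go to stop 1.
At stop 1 the remaining stops are stop 4 8, stop 2 9, stop 5 21; go to stop 4.
At stop 4 the remaining stops are stop 5 13, stop 2 17; go to stop 5.
At stop 5 the remaining stops are stop 2 27; go to stop 2.
Return stop 2→Depot: 8.
Total = 3 + 4 + 8 + 13 + 27 + 8 = 63.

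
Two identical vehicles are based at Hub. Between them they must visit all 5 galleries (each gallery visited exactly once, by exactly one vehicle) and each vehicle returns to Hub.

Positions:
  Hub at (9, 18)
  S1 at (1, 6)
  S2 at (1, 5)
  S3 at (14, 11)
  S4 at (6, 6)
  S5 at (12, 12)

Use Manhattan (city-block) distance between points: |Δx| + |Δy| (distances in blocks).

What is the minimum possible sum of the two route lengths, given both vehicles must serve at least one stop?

66 blocks — the smallest possible combined total.

Try each way of splitting the stops between the two vehicles (each non-empty) and, for each split, find the best tour for each vehicle:
  {S1} + {S2, S3, S4, S5}: 40 + 52 = 92
  {S2} + {S1, S3, S4, S5}: 42 + 50 = 92
  {S1, S2} + {S3, S4, S5}: 42 + 40 = 82
  {S3} + {S1, S2, S4, S5}: 24 + 48 = 72
  {S1, S3} + {S2, S4, S5}: 50 + 48 = 98
  {S2, S3} + {S1, S4, S5}: 52 + 46 = 98
  … (15 splits in total)
  {S1, S2, S4} + {S3, S5}: 42 + 24 = 66  ← best
Best: vehicle 1 Hub → S1 → S2 → S4 → Hub = 42; vehicle 2 Hub → S3 → S5 → Hub = 24; combined 66.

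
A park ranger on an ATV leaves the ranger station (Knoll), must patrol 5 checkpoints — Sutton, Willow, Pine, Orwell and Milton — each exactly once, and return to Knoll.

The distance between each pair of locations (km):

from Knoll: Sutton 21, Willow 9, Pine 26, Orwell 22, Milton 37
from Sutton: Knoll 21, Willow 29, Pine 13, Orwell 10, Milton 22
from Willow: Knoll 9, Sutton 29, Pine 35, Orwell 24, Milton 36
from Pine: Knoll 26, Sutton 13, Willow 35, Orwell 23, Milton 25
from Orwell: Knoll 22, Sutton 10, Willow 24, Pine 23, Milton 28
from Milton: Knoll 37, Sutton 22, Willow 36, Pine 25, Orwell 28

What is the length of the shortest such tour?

115 km — the shortest possible round trip.

With 5 stops there are 5!/2 = 60 distinct round trips (a route and its reverse cost the same).
Knoll → Sutton → Willow → Pine → Orwell → Milton → Knoll: 21+29+35+23+28+37 = 173
Knoll → Sutton → Willow → Pine → Milton → Orwell → Knoll: 21+29+35+25+28+22 = 160
Knoll → Sutton → Willow → Orwell → Pine → Milton → Knoll: 21+29+24+23+25+37 = 159
Knoll → Sutton → Willow → Orwell → Milton → Pine → Knoll: 21+29+24+28+25+26 = 153
Knoll → Sutton → Willow → Milton → Pine → Orwell → Knoll: 21+29+36+25+23+22 = 156
Knoll → Sutton → Willow → Milton → Orwell → Pine → Knoll: 21+29+36+28+23+26 = 163
Knoll → Sutton → Pine → Willow → Orwell → Milton → Knoll: 21+13+35+24+28+37 = 158
Knoll → Sutton → Pine → Willow → Milton → Orwell → Knoll: 21+13+35+36+28+22 = 155
Knoll → Sutton → Pine → Orwell → Willow → Milton → Knoll: 21+13+23+24+36+37 = 154
Knoll → Sutton → Pine → Orwell → Milton → Willow → Knoll: 21+13+23+28+36+9 = 130
Knoll → Sutton → Pine → Milton → Willow → Orwell → Knoll: 21+13+25+36+24+22 = 141
Knoll → Sutton → Pine → Milton → Orwell → Willow → Knoll: 21+13+25+28+24+9 = 120
Knoll → Sutton → Orwell → Willow → Pine → Milton → Knoll: 21+10+24+35+25+37 = 152
Knoll → Sutton → Orwell → Willow → Milton → Pine → Knoll: 21+10+24+36+25+26 = 142
… (46 more)
Knoll → Willow → Milton → Pine → Sutton → Orwell → Knoll: 9+36+25+13+10+22 = 115  ← best
The minimum is 115.
One optimal route: Knoll → Willow → Milton → Pine → Sutton → Orwell → Knoll (or its reverse).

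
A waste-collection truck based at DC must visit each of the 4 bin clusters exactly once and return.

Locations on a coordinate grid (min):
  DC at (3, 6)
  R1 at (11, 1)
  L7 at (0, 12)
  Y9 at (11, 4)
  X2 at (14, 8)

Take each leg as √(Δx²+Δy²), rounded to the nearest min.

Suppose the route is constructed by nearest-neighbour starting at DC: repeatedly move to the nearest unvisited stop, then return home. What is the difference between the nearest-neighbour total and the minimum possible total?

Excess over optimum: 4 min.

DC: L7=7, Y9=8, R1=9, X2=11 ⇒ L7
L7: Y9=14, X2=15, R1=16 ⇒ Y9
Y9: R1=3, X2=5 ⇒ R1
R1: X2=8 ⇒ X2
NN route DC → L7 → Y9 → R1 → X2 → DC costs 43.
Optimal: DC → R1 → Y9 → X2 → L7 → DC costs 39 (by enumerating all 12 distinct tours).
Excess = 43 − 39 = 4.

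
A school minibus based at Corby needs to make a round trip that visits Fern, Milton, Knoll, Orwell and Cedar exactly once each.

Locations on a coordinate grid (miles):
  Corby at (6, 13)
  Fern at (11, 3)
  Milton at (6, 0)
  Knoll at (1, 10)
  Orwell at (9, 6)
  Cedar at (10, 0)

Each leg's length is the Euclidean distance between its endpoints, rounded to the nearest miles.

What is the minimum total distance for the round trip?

Minimum total distance: 36 miles.

Corby-Fern-Milton-Knoll-Orwell-Cedar-Corby: 11+6+11+9+6+14 = 57
Corby-Fern-Milton-Knoll-Cedar-Orwell-Corby: 11+6+11+13+6+8 = 55
Corby-Fern-Milton-Orwell-Knoll-Cedar-Corby: 11+6+7+9+13+14 = 60
Corby-Fern-Milton-Orwell-Cedar-Knoll-Corby: 11+6+7+6+13+6 = 49
Corby-Fern-Milton-Cedar-Knoll-Orwell-Corby: 11+6+4+13+9+8 = 51
Corby-Fern-Milton-Cedar-Orwell-Knoll-Corby: 11+6+4+6+9+6 = 42
Corby-Fern-Knoll-Milton-Orwell-Cedar-Corby: 11+12+11+7+6+14 = 61
Corby-Fern-Knoll-Milton-Cedar-Orwell-Corby: 11+12+11+4+6+8 = 52
Corby-Fern-Knoll-Orwell-Milton-Cedar-Corby: 11+12+9+7+4+14 = 57
Corby-Fern-Knoll-Orwell-Cedar-Milton-Corby: 11+12+9+6+4+13 = 55
Corby-Fern-Knoll-Cedar-Milton-Orwell-Corby: 11+12+13+4+7+8 = 55
Corby-Fern-Knoll-Cedar-Orwell-Milton-Corby: 11+12+13+6+7+13 = 62
Corby-Fern-Orwell-Milton-Knoll-Cedar-Corby: 11+4+7+11+13+14 = 60
Corby-Fern-Orwell-Milton-Cedar-Knoll-Corby: 11+4+7+4+13+6 = 45
… (46 more)
Corby-Knoll-Milton-Cedar-Fern-Orwell-Corby: 6+11+4+3+4+8 = 36  ← best
The minimum is 36.
One optimal route: Corby → Knoll → Milton → Cedar → Fern → Orwell → Corby (or its reverse).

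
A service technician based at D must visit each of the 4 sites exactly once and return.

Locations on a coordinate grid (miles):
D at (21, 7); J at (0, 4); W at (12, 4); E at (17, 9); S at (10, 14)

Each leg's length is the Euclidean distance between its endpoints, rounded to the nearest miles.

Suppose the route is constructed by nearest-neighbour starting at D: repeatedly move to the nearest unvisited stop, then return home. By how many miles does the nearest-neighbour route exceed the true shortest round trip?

8 miles longer than the optimal tour.

D: E=4, W=9, S=13, J=21 ⇒ E
E: W=7, S=9, J=18 ⇒ W
W: S=10, J=12 ⇒ S
S: J=14 ⇒ J
NN route D → E → W → S → J → D costs 56.
Optimal: D → W → J → S → E → D costs 48 (by enumerating all 12 distinct tours).
Excess = 56 − 48 = 8.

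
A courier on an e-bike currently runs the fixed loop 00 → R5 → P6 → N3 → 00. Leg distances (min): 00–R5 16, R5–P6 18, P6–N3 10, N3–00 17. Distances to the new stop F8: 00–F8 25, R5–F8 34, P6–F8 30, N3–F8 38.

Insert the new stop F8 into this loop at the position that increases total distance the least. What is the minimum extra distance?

Adding 43 min by placing F8 on the 00–R5 leg.

Insertion cost between consecutive stops i–j is d(i,F8) + d(F8,j) − d(i,j):
  between 00 and R5: 25 + 34 − 16 = 43
  between R5 and P6: 34 + 30 − 18 = 46
  between P6 and N3: 30 + 38 − 10 = 58
  between N3 and 00: 38 + 25 − 17 = 46
Cheapest insertion is between 00 and R5, adding 43.
New total = 61 + 43 = 104.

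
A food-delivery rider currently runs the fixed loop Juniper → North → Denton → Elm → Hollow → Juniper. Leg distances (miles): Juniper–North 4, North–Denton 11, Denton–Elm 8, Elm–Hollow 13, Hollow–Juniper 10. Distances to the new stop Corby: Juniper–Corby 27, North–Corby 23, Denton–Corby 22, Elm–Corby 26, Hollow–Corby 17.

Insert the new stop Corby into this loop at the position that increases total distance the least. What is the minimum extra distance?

+30 miles — insert Corby between Elm and Hollow.

Insertion cost between consecutive stops i–j is d(i,Corby) + d(Corby,j) − d(i,j):
  between Juniper and North: 27 + 23 − 4 = 46
  between North and Denton: 23 + 22 − 11 = 34
  between Denton and Elm: 22 + 26 − 8 = 40
  between Elm and Hollow: 26 + 17 − 13 = 30
  between Hollow and Juniper: 17 + 27 − 10 = 34
Cheapest insertion is between Elm and Hollow, adding 30.
New total = 46 + 30 = 76.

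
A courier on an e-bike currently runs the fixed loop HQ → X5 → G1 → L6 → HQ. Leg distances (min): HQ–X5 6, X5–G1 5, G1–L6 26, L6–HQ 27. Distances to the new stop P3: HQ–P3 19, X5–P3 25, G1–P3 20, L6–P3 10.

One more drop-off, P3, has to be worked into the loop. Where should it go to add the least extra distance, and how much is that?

+2 min — insert P3 between L6 and HQ.

Insertion cost between consecutive stops i–j is d(i,P3) + d(P3,j) − d(i,j):
  between HQ and X5: 19 + 25 − 6 = 38
  between X5 and G1: 25 + 20 − 5 = 40
  between G1 and L6: 20 + 10 − 26 = 4
  between L6 and HQ: 10 + 19 − 27 = 2
Cheapest insertion is between L6 and HQ, adding 2.
New total = 64 + 2 = 66.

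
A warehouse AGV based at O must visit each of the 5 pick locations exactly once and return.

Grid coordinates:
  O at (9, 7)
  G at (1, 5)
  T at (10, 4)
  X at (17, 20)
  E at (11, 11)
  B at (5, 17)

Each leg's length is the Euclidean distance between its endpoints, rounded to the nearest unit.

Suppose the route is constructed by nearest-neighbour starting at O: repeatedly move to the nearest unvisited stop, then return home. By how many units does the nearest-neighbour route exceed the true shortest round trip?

From O: T=3, E=4, G=8, B=11, X=15 → choose T (3).
From T: E=7, G=9, B=14, X=17 → choose E (7).
From E: B=8, X=11, G=12 → choose B (8).
From B: X=12, G=13 → choose X (12).
From X: G=22 → choose G (22).
NN route O → T → E → B → X → G → O costs 60.
Optimal: O → T → G → B → X → E → O costs 52 (by enumerating all 60 distinct tours).
Excess = 60 − 52 = 8.

8 longer than the optimal tour.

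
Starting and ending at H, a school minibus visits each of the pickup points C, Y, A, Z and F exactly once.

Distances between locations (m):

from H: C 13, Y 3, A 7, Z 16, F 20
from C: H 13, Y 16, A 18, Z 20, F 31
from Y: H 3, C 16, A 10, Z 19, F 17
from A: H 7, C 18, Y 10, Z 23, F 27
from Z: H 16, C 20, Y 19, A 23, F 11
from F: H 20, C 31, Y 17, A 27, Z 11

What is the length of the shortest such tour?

Minimum total distance: 76 m.

With 5 stops there are 5!/2 = 60 distinct round trips (a route and its reverse cost the same).
H-C-Y-A-Z-F-H: 13+16+10+23+11+20 = 93
H-C-Y-A-F-Z-H: 13+16+10+27+11+16 = 93
H-C-Y-Z-A-F-H: 13+16+19+23+27+20 = 118
H-C-Y-Z-F-A-H: 13+16+19+11+27+7 = 93
H-C-Y-F-A-Z-H: 13+16+17+27+23+16 = 112
H-C-Y-F-Z-A-H: 13+16+17+11+23+7 = 87
H-C-A-Y-Z-F-H: 13+18+10+19+11+20 = 91
H-C-A-Y-F-Z-H: 13+18+10+17+11+16 = 85
H-C-A-Z-Y-F-H: 13+18+23+19+17+20 = 110
H-C-A-Z-F-Y-H: 13+18+23+11+17+3 = 85
H-C-A-F-Y-Z-H: 13+18+27+17+19+16 = 110
H-C-A-F-Z-Y-H: 13+18+27+11+19+3 = 91
H-C-Z-Y-A-F-H: 13+20+19+10+27+20 = 109
H-C-Z-Y-F-A-H: 13+20+19+17+27+7 = 103
… (46 more)
H-Y-F-Z-C-A-H: 3+17+11+20+18+7 = 76  ← best
The minimum is 76.
One optimal route: H → Y → F → Z → C → A → H (or its reverse).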